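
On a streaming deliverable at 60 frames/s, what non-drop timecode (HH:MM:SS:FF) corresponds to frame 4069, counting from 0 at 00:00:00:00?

00:01:07:49

4069 ÷ 60 = 67 full seconds, remainder 49 frames.
67 s = 0 h 1 min 7 s.
Timecode: 00:01:07:49.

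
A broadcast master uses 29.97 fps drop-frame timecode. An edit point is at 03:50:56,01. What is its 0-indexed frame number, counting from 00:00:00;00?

As if non-drop at 30 labels/s: (3 × 3600 + 50 × 60 + 56) × 30 + 1 = 415681.
Minute boundaries passed: 230; those not divisible by 10: 230 − 23 = 207; dropped labels = 2 × 207 = 414.
Actual frame index = 415681 − 414 = 415267.

415267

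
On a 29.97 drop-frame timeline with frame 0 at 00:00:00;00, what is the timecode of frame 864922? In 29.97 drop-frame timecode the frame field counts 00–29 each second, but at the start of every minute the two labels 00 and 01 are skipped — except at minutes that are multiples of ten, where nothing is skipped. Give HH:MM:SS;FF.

08:00:59;16

Each 10-minute DF block holds 10 × 60 × 30 − 9 × 2 = 17982 frames. 864922 ÷ 17982 → 48 full blocks, remainder 1786.
Within the partial block the first minute is 1800 frames and each further minute 1798, so 0 further minute boundaries passed. Total skipped labels = 18 × 48 + 2 × 0 = 864.
Non-drop label index = 864922 + 864 = 865786; at 30 labels/s that is 08:00:59:16, i.e. DF 08:00:59;16.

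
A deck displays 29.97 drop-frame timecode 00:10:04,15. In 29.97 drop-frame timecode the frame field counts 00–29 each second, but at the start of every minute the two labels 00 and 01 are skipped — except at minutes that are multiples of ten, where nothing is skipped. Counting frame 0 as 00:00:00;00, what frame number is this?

18117

As if non-drop at 30 labels/s: (0 × 3600 + 10 × 60 + 4) × 30 + 15 = 18135.
Minute boundaries passed: 10; those not divisible by 10: 10 − 1 = 9; dropped labels = 2 × 9 = 18.
Actual frame index = 18135 − 18 = 18117.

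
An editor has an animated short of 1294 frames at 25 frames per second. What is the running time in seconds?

51.76 seconds

Running time = 1294 / (25) = 51.76 s.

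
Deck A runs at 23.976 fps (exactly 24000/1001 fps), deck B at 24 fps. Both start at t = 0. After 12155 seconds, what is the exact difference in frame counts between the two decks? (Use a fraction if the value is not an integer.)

A emits 24000/1001 × 12155 = 2040000/7 frames; B emits 24 × 12155 = 291720.
Difference = 2040/7 frames (≈ 291.4286); B is ahead of A.

2040/7 frames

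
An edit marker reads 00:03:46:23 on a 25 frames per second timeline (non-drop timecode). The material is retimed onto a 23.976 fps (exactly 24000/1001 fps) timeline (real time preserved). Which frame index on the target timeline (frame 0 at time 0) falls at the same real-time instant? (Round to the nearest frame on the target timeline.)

Source frame index: (0×3600 + 3×60 + 46) × 25 + 23 = 5673.
Real time: 5673 / (25) = 5673/25 s.
Target frame: (5673/25) × (24000/1001) = 5446080/1001 ≈ 5440.639 → 5441.

frame 5441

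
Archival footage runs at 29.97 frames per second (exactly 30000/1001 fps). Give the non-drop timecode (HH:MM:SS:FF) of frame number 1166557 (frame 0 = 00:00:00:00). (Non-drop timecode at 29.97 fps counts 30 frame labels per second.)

10:48:05:07

1166557 ÷ 30 = 38885 full seconds, remainder 7 frames.
38885 s = 10 h 48 min 5 s.
Timecode: 10:48:05:07.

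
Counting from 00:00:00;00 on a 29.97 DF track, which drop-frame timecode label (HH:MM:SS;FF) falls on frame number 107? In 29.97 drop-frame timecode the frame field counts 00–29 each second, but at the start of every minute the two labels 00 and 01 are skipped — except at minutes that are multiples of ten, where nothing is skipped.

00:00:03;17

Each 10-minute DF block holds 10 × 60 × 30 − 9 × 2 = 17982 frames. 107 ÷ 17982 → 0 full blocks, remainder 107.
Within the partial block the first minute is 1800 frames and each further minute 1798, so 0 further minute boundaries passed. Total skipped labels = 18 × 0 + 2 × 0 = 0.
Non-drop label index = 107 + 0 = 107; at 30 labels/s that is 00:00:03:17, i.e. DF 00:00:03;17.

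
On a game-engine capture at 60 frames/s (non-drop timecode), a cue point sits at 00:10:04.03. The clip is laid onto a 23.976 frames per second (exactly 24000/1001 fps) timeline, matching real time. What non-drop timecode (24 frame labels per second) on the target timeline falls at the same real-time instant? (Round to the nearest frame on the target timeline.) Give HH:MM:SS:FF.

00:10:03:11

Source frame index: (0×3600 + 10×60 + 4) × 60 + 3 = 36243.
Real time: 36243 / (60) = 12081/20 s.
Target frame: (12081/20) × (24000/1001) = 14497200/1001 ≈ 14482.717 → 14483.
At 24 labels/s: frame 14483 → 00:10:03:11.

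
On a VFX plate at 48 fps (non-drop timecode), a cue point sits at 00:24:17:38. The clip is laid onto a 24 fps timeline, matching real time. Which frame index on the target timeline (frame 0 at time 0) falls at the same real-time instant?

frame 34987

Source frame index: (0×3600 + 24×60 + 17) × 48 + 38 = 69974.
Real time: 69974 / (48) = 34987/24 s.
Target frame: (34987/24) × (24) = 34987.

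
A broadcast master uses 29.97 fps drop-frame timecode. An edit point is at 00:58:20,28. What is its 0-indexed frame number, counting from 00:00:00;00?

As if non-drop at 30 labels/s: (0 × 3600 + 58 × 60 + 20) × 30 + 28 = 105028.
Minute boundaries passed: 58; those not divisible by 10: 58 − 5 = 53; dropped labels = 2 × 53 = 106.
Actual frame index = 105028 − 106 = 104922.

104922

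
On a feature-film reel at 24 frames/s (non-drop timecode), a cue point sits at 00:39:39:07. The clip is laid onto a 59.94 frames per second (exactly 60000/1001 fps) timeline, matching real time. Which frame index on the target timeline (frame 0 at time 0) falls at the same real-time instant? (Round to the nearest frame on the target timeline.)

Source frame index: (0×3600 + 39×60 + 39) × 24 + 7 = 57103.
Real time: 57103 / (24) = 57103/24 s.
Target frame: (57103/24) × (60000/1001) = 142757500/1001 ≈ 142614.885 → 142615.

frame 142615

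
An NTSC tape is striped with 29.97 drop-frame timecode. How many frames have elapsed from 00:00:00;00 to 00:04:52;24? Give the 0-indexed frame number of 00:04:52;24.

As if non-drop at 30 labels/s: (0 × 3600 + 4 × 60 + 52) × 30 + 24 = 8784.
Minute boundaries passed: 4; those not divisible by 10: 4 − 0 = 4; dropped labels = 2 × 4 = 8.
Actual frame index = 8784 − 8 = 8776.

8776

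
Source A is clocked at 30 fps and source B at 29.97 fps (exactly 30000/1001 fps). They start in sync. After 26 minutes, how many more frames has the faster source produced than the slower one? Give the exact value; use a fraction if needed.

3600/77 frames

26 min = 1560 s.
A emits 30 × 1560 = 46800 frames; B emits 30000/1001 × 1560 = 3600000/77.
Difference = 3600/77 frames (≈ 46.7532); B is behind A.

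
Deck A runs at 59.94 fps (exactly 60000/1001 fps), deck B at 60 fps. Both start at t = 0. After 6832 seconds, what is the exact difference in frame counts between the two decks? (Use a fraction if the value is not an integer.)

A emits 60000/1001 × 6832 = 58560000/143 frames; B emits 60 × 6832 = 409920.
Difference = 58560/143 frames (≈ 409.5105); B is ahead of A.

58560/143 frames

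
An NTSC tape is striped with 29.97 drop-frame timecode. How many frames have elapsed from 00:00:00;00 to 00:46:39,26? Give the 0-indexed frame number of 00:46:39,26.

Complete 10-minute blocks: 4, each 17982 frames → 71928.
Remaining 6 whole minutes in the current block: 1800 + 5 × 1798 = 10790 frames.
Within the current minute: 39 × 30 + 26 − 2 = 1194 (labels ;00/;01 skipped at this minute). Total = 71928 + 10790 + 1194 = 83912.

83912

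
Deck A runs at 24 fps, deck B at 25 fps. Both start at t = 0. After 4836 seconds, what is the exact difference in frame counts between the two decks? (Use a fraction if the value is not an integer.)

A emits 24 × 4836 = 116064 frames; B emits 25 × 4836 = 120900.
Difference = 4836 frames; B is ahead of A.

4836 frames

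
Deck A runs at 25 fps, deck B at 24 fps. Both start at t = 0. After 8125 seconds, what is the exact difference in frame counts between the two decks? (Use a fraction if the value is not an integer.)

A emits 25 × 8125 = 203125 frames; B emits 24 × 8125 = 195000.
Difference = 8125 frames; B is behind A.

8125 frames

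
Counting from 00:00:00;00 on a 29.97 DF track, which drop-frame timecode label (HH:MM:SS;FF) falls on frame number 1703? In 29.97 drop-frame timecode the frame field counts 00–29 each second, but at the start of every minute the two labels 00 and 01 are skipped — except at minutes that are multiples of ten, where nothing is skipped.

00:00:56;23

Ten DF minutes hold 17982 frames, so frame 1703 lies in block 0 (frames 0–17981) with 1703 frames into that block.
The block's first minute is 1800 frames and the rest 1798 each; 1703 frames reaches minute 0, so 0 × 18 + 0 × 2 = 0 labels have been skipped so far.
Adding those back, label number 1703 + 0 = 1703 at 30 labels/s is 56 s + 23 f = 0 h 0 min 56 s frame 23, i.e. 00:00:56;23.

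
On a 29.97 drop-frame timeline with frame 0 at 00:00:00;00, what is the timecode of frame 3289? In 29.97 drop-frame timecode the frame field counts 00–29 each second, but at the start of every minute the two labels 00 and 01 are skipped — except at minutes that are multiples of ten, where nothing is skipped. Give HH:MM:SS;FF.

00:01:49;21

Each 10-minute DF block holds 10 × 60 × 30 − 9 × 2 = 17982 frames. 3289 ÷ 17982 → 0 full blocks, remainder 3289.
Within the partial block the first minute is 1800 frames and each further minute 1798, so 1 further minute boundary passed. Total skipped labels = 18 × 0 + 2 × 1 = 2.
Non-drop label index = 3289 + 2 = 3291; at 30 labels/s that is 00:01:49:21, i.e. DF 00:01:49;21.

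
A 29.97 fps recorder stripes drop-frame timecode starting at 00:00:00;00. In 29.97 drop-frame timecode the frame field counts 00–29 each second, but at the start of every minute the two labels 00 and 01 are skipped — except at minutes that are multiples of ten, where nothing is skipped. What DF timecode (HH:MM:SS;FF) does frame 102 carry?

00:00:03;12

Each 10-minute DF block holds 10 × 60 × 30 − 9 × 2 = 17982 frames. 102 ÷ 17982 → 0 full blocks, remainder 102.
Within the partial block the first minute is 1800 frames and each further minute 1798, so 0 further minute boundaries passed. Total skipped labels = 18 × 0 + 2 × 0 = 0.
Non-drop label index = 102 + 0 = 102; at 30 labels/s that is 00:00:03:12, i.e. DF 00:00:03;12.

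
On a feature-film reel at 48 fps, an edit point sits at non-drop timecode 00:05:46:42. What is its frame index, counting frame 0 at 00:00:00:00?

Total seconds to the label: (0 × 3600 + 5 × 60 + 46) = 346.
Frame index = 346 × 48 + 42 = 16650.

16650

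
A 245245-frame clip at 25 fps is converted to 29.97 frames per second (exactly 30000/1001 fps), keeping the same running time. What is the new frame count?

Target frames = source frames × (target rate / source rate) = 245245 × (30000/1001)/(25) = 245245 × 1200/1001 = 294000.

294000 frames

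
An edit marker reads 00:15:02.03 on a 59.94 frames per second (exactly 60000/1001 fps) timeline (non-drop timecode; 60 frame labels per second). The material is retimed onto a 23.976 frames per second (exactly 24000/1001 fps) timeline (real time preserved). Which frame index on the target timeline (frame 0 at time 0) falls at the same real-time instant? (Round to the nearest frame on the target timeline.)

frame 21649

Source frame index: (0×3600 + 15×60 + 2) × 60 + 3 = 54123.
Real time: 54123 / (60000/1001) = 18059041/20000 s.
Target frame: (18059041/20000) × (24000/1001) = 108246/5 ≈ 21649.200 → 21649.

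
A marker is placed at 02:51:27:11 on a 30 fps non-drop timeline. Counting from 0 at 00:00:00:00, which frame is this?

308621

Total seconds to the label: (2 × 3600 + 51 × 60 + 27) = 10287.
Frame index = 10287 × 30 + 11 = 308621.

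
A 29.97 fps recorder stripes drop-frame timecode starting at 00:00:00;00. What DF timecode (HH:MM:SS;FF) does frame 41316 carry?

00:22:58;16

Each 10-minute DF block holds 10 × 60 × 30 − 9 × 2 = 17982 frames. 41316 ÷ 17982 → 2 full blocks, remainder 5352.
Within the partial block the first minute is 1800 frames and each further minute 1798, so 2 further minute boundaries passed. Total skipped labels = 18 × 2 + 2 × 2 = 40.
Non-drop label index = 41316 + 40 = 41356; at 30 labels/s that is 00:22:58:16, i.e. DF 00:22:58;16.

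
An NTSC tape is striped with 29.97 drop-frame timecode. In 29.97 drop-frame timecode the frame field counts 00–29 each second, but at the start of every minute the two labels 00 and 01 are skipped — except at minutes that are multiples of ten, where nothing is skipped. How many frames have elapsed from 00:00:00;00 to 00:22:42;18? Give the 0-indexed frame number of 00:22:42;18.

40838

As if non-drop at 30 labels/s: (0 × 3600 + 22 × 60 + 42) × 30 + 18 = 40878.
Minute boundaries passed: 22; those not divisible by 10: 22 − 2 = 20; dropped labels = 2 × 20 = 40.
Actual frame index = 40878 − 40 = 40838.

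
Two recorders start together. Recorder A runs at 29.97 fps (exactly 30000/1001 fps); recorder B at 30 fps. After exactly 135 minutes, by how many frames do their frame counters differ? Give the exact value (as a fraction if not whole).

243000/1001 frames

135 min = 8100 s.
A emits 30000/1001 × 8100 = 243000000/1001 frames; B emits 30 × 8100 = 243000.
Difference = 243000/1001 frames (≈ 242.7572); B is ahead of A.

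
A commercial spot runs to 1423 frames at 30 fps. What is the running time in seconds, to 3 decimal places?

Running time = 1423 × 1/30 = 1423/30 s ≈ 47.433 s.

47.433 seconds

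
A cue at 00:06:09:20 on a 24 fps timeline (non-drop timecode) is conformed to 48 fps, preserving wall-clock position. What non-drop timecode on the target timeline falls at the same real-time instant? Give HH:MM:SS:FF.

Source frame index: (0×3600 + 6×60 + 9) × 24 + 20 = 8876.
Real time: 8876 / (24) = 2219/6 s.
Target frame: (2219/6) × (48) = 17752.
At 48 labels/s: frame 17752 → 00:06:09:40.

00:06:09:40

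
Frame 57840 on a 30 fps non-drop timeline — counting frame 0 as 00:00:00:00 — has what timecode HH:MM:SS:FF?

00:32:08:00

57840 ÷ 30 = 1928 full seconds, remainder 0 frames.
1928 s = 0 h 32 min 8 s.
Timecode: 00:32:08:00.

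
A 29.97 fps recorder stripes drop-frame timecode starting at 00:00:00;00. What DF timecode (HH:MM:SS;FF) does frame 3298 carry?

Ten DF minutes hold 17982 frames, so frame 3298 lies in block 0 (frames 0–17981) with 3298 frames into that block.
The block's first minute is 1800 frames and the rest 1798 each; 3298 frames reaches minute 1, so 0 × 18 + 1 × 2 = 2 labels have been skipped so far.
Adding those back, label number 3298 + 2 = 3300 at 30 labels/s is 110 s + 0 f = 0 h 1 min 50 s frame 0, i.e. 00:01:50;00.

00:01:50;00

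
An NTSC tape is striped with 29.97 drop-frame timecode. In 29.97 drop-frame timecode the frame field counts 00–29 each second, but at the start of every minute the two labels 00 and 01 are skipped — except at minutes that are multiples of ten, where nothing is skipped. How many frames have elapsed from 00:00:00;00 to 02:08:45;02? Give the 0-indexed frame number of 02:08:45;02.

231520

Complete 10-minute blocks: 12, each 17982 frames → 215784.
Remaining 8 whole minutes in the current block: 1800 + 7 × 1798 = 14386 frames.
Within the current minute: 45 × 30 + 2 − 2 = 1350 (labels ;00/;01 skipped at this minute). Total = 215784 + 14386 + 1350 = 231520.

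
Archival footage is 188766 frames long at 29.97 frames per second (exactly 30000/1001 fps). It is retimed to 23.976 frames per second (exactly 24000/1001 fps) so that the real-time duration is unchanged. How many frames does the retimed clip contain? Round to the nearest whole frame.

Frames at target rate = 188766 × (24000/1001) / (30000/1001) = 755064/5 ≈ 151012.800.
Nearest whole frame: 151013.

151013 frames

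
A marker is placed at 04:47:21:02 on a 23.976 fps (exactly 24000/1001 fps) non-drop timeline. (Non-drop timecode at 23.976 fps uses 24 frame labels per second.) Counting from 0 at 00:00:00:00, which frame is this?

Total seconds to the label: (4 × 3600 + 47 × 60 + 21) = 17241.
Frame index = 17241 × 24 + 2 = 413786.

413786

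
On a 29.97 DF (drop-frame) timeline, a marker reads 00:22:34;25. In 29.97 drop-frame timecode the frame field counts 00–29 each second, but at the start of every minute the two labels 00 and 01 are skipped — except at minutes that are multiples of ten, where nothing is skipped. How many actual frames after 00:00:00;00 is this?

40605

As if non-drop at 30 labels/s: (0 × 3600 + 22 × 60 + 34) × 30 + 25 = 40645.
Minute boundaries passed: 22; those not divisible by 10: 22 − 2 = 20; dropped labels = 2 × 20 = 40.
Actual frame index = 40645 − 40 = 40605.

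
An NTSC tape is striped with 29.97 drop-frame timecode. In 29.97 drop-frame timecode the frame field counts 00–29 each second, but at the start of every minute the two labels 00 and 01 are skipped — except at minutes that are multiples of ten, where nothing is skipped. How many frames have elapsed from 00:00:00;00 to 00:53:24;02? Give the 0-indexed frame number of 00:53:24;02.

Complete 10-minute blocks: 5, each 17982 frames → 89910.
Remaining 3 whole minutes in the current block: 1800 + 2 × 1798 = 5396 frames.
Within the current minute: 24 × 30 + 2 − 2 = 720 (labels ;00/;01 skipped at this minute). Total = 89910 + 5396 + 720 = 96026.

96026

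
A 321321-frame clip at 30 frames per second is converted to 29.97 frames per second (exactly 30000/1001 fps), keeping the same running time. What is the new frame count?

Target frames = source frames × (target rate / source rate) = 321321 × (30000/1001)/(30) = 321321 × 1000/1001 = 321000.

321000 frames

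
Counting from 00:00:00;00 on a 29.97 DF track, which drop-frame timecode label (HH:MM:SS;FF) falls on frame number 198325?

Each 10-minute DF block holds 10 × 60 × 30 − 9 × 2 = 17982 frames. 198325 ÷ 17982 → 11 full blocks, remainder 523.
Within the partial block the first minute is 1800 frames and each further minute 1798, so 0 further minute boundaries passed. Total skipped labels = 18 × 11 + 2 × 0 = 198.
Non-drop label index = 198325 + 198 = 198523; at 30 labels/s that is 01:50:17:13, i.e. DF 01:50:17;13.

01:50:17;13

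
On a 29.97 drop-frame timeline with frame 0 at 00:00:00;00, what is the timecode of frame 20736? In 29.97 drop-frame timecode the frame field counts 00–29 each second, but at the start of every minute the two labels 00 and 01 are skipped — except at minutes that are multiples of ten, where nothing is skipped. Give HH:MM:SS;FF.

00:11:31;26

Each 10-minute DF block holds 10 × 60 × 30 − 9 × 2 = 17982 frames. 20736 ÷ 17982 → 1 full block, remainder 2754.
Within the partial block the first minute is 1800 frames and each further minute 1798, so 1 further minute boundary passed. Total skipped labels = 18 × 1 + 2 × 1 = 20.
Non-drop label index = 20736 + 20 = 20756; at 30 labels/s that is 00:11:31:26, i.e. DF 00:11:31;26.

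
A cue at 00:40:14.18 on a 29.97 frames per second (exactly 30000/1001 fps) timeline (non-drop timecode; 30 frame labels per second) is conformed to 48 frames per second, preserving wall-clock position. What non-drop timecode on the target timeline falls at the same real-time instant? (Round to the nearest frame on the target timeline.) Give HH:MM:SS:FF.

00:40:17:01

Source frame index: (0×3600 + 40×60 + 14) × 30 + 18 = 72438.
Real time: 72438 / (30000/1001) = 12085073/5000 s.
Target frame: (12085073/5000) × (48) = 72510438/625 ≈ 116016.701 → 116017.
At 48 labels/s: frame 116017 → 00:40:17:01.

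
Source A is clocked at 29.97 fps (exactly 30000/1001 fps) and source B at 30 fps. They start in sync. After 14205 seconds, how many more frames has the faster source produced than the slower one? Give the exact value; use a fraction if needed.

A emits 30000/1001 × 14205 = 426150000/1001 frames; B emits 30 × 14205 = 426150.
Difference = 426150/1001 frames (≈ 425.7243); B is ahead of A.

426150/1001 frames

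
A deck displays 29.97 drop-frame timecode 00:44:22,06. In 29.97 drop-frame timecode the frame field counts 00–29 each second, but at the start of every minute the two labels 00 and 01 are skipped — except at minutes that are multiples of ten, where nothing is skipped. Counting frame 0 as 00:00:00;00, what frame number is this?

Complete 10-minute blocks: 4, each 17982 frames → 71928.
Remaining 4 whole minutes in the current block: 1800 + 3 × 1798 = 7194 frames.
Within the current minute: 22 × 30 + 6 − 2 = 664 (labels ;00/;01 skipped at this minute). Total = 71928 + 7194 + 664 = 79786.

79786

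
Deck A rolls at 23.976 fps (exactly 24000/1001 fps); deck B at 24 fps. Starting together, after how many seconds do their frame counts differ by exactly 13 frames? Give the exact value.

13013/24 seconds

The gap grows by |24 − 24000/1001| = 24/1001 frames per second.
Time for a 13-frame gap: 13 ÷ (24/1001) = 13013/24 s.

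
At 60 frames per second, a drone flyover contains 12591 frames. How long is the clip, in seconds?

209.85 seconds

Running time = 12591 / (60) = 209.85 s.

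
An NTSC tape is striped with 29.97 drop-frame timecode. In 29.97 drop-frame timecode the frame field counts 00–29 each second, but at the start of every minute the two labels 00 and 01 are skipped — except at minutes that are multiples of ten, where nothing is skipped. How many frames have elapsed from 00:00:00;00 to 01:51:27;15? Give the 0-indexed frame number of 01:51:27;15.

200425

Complete 10-minute blocks: 11, each 17982 frames → 197802.
Remaining 1 whole minute in the current block: 1800 + 0 × 1798 = 1800 frames.
Within the current minute: 27 × 30 + 15 − 2 = 823 (labels ;00/;01 skipped at this minute). Total = 197802 + 1800 + 823 = 200425.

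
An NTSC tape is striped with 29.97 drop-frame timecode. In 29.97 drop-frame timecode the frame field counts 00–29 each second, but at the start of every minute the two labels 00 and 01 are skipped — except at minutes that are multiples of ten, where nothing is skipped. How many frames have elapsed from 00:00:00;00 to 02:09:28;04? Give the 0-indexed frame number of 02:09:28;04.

232810

Complete 10-minute blocks: 12, each 17982 frames → 215784.
Remaining 9 whole minutes in the current block: 1800 + 8 × 1798 = 16184 frames.
Within the current minute: 28 × 30 + 4 − 2 = 842 (labels ;00/;01 skipped at this minute). Total = 215784 + 16184 + 842 = 232810.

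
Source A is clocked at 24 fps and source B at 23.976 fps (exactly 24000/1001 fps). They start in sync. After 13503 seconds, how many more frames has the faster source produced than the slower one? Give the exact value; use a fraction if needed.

46296/143 frames

A emits 24 × 13503 = 324072 frames; B emits 24000/1001 × 13503 = 46296000/143.
Difference = 46296/143 frames (≈ 323.7483); B is behind A.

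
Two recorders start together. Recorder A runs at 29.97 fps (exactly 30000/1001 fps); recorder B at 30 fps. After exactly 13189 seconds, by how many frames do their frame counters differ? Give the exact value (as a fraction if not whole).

35970/91 frames

A emits 30000/1001 × 13189 = 35970000/91 frames; B emits 30 × 13189 = 395670.
Difference = 35970/91 frames (≈ 395.2747); B is ahead of A.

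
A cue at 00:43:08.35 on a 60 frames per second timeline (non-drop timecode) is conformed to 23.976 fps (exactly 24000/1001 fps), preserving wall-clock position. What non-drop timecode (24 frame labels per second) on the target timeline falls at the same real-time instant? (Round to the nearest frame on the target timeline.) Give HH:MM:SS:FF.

00:43:06:00

Source frame index: (0×3600 + 43×60 + 8) × 60 + 35 = 155315.
Real time: 155315 / (60) = 31063/12 s.
Target frame: (31063/12) × (24000/1001) = 62126000/1001 ≈ 62063.936 → 62064.
At 24 labels/s: frame 62064 → 00:43:06:00.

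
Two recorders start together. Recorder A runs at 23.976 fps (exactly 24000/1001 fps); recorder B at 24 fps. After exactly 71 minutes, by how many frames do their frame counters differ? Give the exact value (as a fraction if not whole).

71 min = 4260 s.
A emits 24000/1001 × 4260 = 102240000/1001 frames; B emits 24 × 4260 = 102240.
Difference = 102240/1001 frames (≈ 102.1379); B is ahead of A.

102240/1001 frames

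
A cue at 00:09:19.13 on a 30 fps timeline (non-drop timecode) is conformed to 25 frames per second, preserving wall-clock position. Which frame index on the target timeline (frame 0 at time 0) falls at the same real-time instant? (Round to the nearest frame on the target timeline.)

Source frame index: (0×3600 + 9×60 + 19) × 30 + 13 = 16783.
Real time: 16783 / (30) = 16783/30 s.
Target frame: (16783/30) × (25) = 83915/6 ≈ 13985.833 → 13986.

frame 13986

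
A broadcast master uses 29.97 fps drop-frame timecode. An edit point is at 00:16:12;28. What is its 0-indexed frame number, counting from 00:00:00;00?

Complete 10-minute blocks: 1, each 17982 frames → 17982.
Remaining 6 whole minutes in the current block: 1800 + 5 × 1798 = 10790 frames.
Within the current minute: 12 × 30 + 28 − 2 = 386 (labels ;00/;01 skipped at this minute). Total = 17982 + 10790 + 386 = 29158.

29158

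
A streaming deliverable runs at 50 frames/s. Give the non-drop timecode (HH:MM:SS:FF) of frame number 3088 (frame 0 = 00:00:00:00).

3088 ÷ 50 = 61 full seconds, remainder 38 frames.
61 s = 0 h 1 min 1 s.
Timecode: 00:01:01:38.

00:01:01:38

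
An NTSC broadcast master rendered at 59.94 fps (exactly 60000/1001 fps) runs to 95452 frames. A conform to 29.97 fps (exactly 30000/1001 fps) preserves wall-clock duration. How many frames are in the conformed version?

Frames at target rate = 95452 × (30000/1001) / (60000/1001) = 47726.

47726 frames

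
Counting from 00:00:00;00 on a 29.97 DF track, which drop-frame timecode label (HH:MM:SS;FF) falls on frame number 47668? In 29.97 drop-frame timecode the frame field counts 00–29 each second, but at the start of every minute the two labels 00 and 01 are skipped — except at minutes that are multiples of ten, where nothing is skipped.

00:26:30;16

Each 10-minute DF block holds 10 × 60 × 30 − 9 × 2 = 17982 frames. 47668 ÷ 17982 → 2 full blocks, remainder 11704.
Within the partial block the first minute is 1800 frames and each further minute 1798, so 6 further minute boundaries passed. Total skipped labels = 18 × 2 + 2 × 6 = 48.
Non-drop label index = 47668 + 48 = 47716; at 30 labels/s that is 00:26:30:16, i.e. DF 00:26:30;16.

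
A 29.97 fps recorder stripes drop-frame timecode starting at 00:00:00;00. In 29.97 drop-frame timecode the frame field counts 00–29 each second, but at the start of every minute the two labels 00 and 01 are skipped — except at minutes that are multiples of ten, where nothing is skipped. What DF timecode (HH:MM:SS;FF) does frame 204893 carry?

01:53:56;17

Each 10-minute DF block holds 10 × 60 × 30 − 9 × 2 = 17982 frames. 204893 ÷ 17982 → 11 full blocks, remainder 7091.
Within the partial block the first minute is 1800 frames and each further minute 1798, so 3 further minute boundaries passed. Total skipped labels = 18 × 11 + 2 × 3 = 204.
Non-drop label index = 204893 + 204 = 205097; at 30 labels/s that is 01:53:56:17, i.e. DF 01:53:56;17.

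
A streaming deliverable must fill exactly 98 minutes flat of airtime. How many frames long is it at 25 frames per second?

98 min = 5880 s.
Frames = 5880 × 25 = 147000.

147000 frames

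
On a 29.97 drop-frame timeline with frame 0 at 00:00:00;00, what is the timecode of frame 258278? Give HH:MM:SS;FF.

Ten DF minutes hold 17982 frames, so frame 258278 lies in block 14 (frames 251748–269729) with 6530 frames into that block.
The block's first minute is 1800 frames and the rest 1798 each; 6530 frames reaches minute 3, so 14 × 18 + 3 × 2 = 258 labels have been skipped so far.
Adding those back, label number 258278 + 258 = 258536 at 30 labels/s is 8617 s + 26 f = 2 h 23 min 37 s frame 26, i.e. 02:23:37;26.

02:23:37;26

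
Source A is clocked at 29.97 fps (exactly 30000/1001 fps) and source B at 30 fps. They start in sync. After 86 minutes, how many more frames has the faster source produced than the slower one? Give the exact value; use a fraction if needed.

154800/1001 frames

86 min = 5160 s.
A emits 30000/1001 × 5160 = 154800000/1001 frames; B emits 30 × 5160 = 154800.
Difference = 154800/1001 frames (≈ 154.6454); B is ahead of A.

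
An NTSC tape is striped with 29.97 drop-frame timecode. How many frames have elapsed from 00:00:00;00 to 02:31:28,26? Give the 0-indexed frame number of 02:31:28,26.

Complete 10-minute blocks: 15, each 17982 frames → 269730.
Remaining 1 whole minute in the current block: 1800 + 0 × 1798 = 1800 frames.
Within the current minute: 28 × 30 + 26 − 2 = 864 (labels ;00/;01 skipped at this minute). Total = 269730 + 1800 + 864 = 272394.

272394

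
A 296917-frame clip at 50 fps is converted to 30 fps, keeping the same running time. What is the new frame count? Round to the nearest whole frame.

178150 frames

Frames at target rate = 296917 × (30) / (50) = 890751/5 ≈ 178150.200.
Nearest whole frame: 178150.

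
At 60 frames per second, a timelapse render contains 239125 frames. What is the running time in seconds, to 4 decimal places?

Running time = 239125 × 1/60 = 47825/12 s ≈ 3985.4167 s.

3985.4167 seconds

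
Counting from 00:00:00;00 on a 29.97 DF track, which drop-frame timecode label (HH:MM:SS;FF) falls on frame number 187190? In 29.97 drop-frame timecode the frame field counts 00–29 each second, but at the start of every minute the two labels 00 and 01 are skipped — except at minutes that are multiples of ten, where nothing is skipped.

Ten DF minutes hold 17982 frames, so frame 187190 lies in block 10 (frames 179820–197801) with 7370 frames into that block.
The block's first minute is 1800 frames and the rest 1798 each; 7370 frames reaches minute 4, so 10 × 18 + 4 × 2 = 188 labels have been skipped so far.
Adding those back, label number 187190 + 188 = 187378 at 30 labels/s is 6245 s + 28 f = 1 h 44 min 5 s frame 28, i.e. 01:44:05;28.

01:44:05;28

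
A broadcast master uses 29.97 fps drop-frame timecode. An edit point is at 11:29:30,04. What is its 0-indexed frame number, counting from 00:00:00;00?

1239862

Complete 10-minute blocks: 68, each 17982 frames → 1222776.
Remaining 9 whole minutes in the current block: 1800 + 8 × 1798 = 16184 frames.
Within the current minute: 30 × 30 + 4 − 2 = 902 (labels ;00/;01 skipped at this minute). Total = 1222776 + 16184 + 902 = 1239862.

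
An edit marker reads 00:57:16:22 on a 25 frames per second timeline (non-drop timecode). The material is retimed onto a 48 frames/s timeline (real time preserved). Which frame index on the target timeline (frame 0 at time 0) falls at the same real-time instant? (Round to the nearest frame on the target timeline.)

frame 164970

Source frame index: (0×3600 + 57×60 + 16) × 25 + 22 = 85922.
Real time: 85922 / (25) = 85922/25 s.
Target frame: (85922/25) × (48) = 4124256/25 ≈ 164970.240 → 164970.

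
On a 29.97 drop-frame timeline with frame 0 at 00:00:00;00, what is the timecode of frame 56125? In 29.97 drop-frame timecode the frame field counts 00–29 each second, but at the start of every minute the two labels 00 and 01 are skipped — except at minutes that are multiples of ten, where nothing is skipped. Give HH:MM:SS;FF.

Ten DF minutes hold 17982 frames, so frame 56125 lies in block 3 (frames 53946–71927) with 2179 frames into that block.
The block's first minute is 1800 frames and the rest 1798 each; 2179 frames reaches minute 1, so 3 × 18 + 1 × 2 = 56 labels have been skipped so far.
Adding those back, label number 56125 + 56 = 56181 at 30 labels/s is 1872 s + 21 f = 0 h 31 min 12 s frame 21, i.e. 00:31:12;21.

00:31:12;21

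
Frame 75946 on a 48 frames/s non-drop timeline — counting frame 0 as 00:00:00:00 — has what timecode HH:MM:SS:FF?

00:26:22:10

75946 ÷ 48 = 1582 full seconds, remainder 10 frames.
1582 s = 0 h 26 min 22 s.
Timecode: 00:26:22:10.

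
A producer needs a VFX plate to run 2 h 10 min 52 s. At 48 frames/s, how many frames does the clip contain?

376896 frames

2 h 10 min 52 s = 7852 s.
Frames = 7852 × 48 = 376896.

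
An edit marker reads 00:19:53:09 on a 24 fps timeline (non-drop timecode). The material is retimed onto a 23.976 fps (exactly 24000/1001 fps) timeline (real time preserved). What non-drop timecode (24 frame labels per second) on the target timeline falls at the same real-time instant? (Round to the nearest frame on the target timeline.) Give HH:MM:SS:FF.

00:19:52:04

Source frame index: (0×3600 + 19×60 + 53) × 24 + 9 = 28641.
Real time: 28641 / (24) = 9547/8 s.
Target frame: (9547/8) × (24000/1001) = 28641000/1001 ≈ 28612.388 → 28612.
At 24 labels/s: frame 28612 → 00:19:52:04.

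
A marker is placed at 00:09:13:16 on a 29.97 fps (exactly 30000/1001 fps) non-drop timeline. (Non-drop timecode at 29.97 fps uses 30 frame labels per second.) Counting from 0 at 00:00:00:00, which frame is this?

Total seconds to the label: (0 × 3600 + 9 × 60 + 13) = 553.
Frame index = 553 × 30 + 16 = 16606.

16606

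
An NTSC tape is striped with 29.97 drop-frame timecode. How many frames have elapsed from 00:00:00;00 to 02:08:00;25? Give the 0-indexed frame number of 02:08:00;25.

Complete 10-minute blocks: 12, each 17982 frames → 215784.
Remaining 8 whole minutes in the current block: 1800 + 7 × 1798 = 14386 frames.
Within the current minute: 0 × 30 + 25 − 2 = 23 (labels ;00/;01 skipped at this minute). Total = 215784 + 14386 + 23 = 230193.

230193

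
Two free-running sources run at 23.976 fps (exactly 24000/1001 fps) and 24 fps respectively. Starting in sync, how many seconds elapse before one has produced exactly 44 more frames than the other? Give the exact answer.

The gap grows by |24 − 24000/1001| = 24/1001 frames per second.
Time for a 44-frame gap: 44 ÷ (24/1001) = 11011/6 s.

11011/6 seconds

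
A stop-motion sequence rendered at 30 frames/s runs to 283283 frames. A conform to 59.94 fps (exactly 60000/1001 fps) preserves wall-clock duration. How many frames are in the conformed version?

Target frames = source frames × (target rate / source rate) = 283283 × (60000/1001)/(30) = 283283 × 2000/1001 = 566000.

566000 frames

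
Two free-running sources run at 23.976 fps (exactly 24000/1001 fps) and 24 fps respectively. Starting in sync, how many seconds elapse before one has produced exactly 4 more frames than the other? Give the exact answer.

1001/6 seconds

The gap grows by |24 − 24000/1001| = 24/1001 frames per second.
Time for a 4-frame gap: 4 ÷ (24/1001) = 1001/6 s.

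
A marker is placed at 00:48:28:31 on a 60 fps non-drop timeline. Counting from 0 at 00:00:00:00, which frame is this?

frame 174511

Total seconds to the label: (0 × 3600 + 48 × 60 + 28) = 2908.
Frame index = 2908 × 60 + 31 = 174511.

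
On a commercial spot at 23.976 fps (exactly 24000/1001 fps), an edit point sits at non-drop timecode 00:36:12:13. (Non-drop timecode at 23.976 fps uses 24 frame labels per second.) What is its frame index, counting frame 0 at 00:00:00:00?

52141

Total seconds to the label: (0 × 3600 + 36 × 60 + 12) = 2172.
Frame index = 2172 × 24 + 13 = 52141.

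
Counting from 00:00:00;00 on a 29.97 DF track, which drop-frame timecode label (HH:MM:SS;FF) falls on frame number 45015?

Ten DF minutes hold 17982 frames, so frame 45015 lies in block 2 (frames 35964–53945) with 9051 frames into that block.
The block's first minute is 1800 frames and the rest 1798 each; 9051 frames reaches minute 5, so 2 × 18 + 5 × 2 = 46 labels have been skipped so far.
Adding those back, label number 45015 + 46 = 45061 at 30 labels/s is 1502 s + 1 f = 0 h 25 min 2 s frame 1, i.e. 00:25:02;01.

00:25:02;01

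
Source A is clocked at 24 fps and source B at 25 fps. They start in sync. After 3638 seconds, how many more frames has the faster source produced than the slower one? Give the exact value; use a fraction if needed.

3638 frames

A emits 24 × 3638 = 87312 frames; B emits 25 × 3638 = 90950.
Difference = 3638 frames; B is ahead of A.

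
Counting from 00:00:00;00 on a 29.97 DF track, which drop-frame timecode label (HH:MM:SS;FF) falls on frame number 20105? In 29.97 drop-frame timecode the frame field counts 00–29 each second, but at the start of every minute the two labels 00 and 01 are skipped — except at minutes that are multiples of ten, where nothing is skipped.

Each 10-minute DF block holds 10 × 60 × 30 − 9 × 2 = 17982 frames. 20105 ÷ 17982 → 1 full block, remainder 2123.
Within the partial block the first minute is 1800 frames and each further minute 1798, so 1 further minute boundary passed. Total skipped labels = 18 × 1 + 2 × 1 = 20.
Non-drop label index = 20105 + 20 = 20125; at 30 labels/s that is 00:11:10:25, i.e. DF 00:11:10;25.

00:11:10;25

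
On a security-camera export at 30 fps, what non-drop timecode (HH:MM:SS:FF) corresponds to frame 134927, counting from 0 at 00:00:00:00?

134927 ÷ 30 = 4497 full seconds, remainder 17 frames.
4497 s = 1 h 14 min 57 s.
Timecode: 01:14:57:17.

01:14:57:17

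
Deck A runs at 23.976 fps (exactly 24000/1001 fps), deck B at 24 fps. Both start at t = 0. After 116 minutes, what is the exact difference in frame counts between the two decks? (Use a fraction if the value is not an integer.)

116 min = 6960 s.
A emits 24000/1001 × 6960 = 167040000/1001 frames; B emits 24 × 6960 = 167040.
Difference = 167040/1001 frames (≈ 166.8731); B is ahead of A.

167040/1001 frames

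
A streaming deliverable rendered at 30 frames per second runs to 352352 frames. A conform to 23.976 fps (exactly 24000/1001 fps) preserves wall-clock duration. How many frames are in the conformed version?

281600 frames

Target frames = source frames × (target rate / source rate) = 352352 × (24000/1001)/(30) = 352352 × 800/1001 = 281600.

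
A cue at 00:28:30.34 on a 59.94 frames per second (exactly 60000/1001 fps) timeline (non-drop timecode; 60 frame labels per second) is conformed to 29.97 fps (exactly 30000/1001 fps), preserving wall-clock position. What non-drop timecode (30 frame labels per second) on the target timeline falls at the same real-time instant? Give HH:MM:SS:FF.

00:28:30:17

Source frame index: (0×3600 + 28×60 + 30) × 60 + 34 = 102634.
Real time: 102634 / (60000/1001) = 51368317/30000 s.
Target frame: (51368317/30000) × (30000/1001) = 51317.
At 30 labels/s: frame 51317 → 00:28:30:17.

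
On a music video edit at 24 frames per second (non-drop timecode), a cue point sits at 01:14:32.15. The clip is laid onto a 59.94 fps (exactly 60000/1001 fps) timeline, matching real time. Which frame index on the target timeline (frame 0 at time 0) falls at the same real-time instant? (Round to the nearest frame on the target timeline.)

frame 268089

Source frame index: (1×3600 + 14×60 + 32) × 24 + 15 = 107343.
Real time: 107343 / (24) = 35781/8 s.
Target frame: (35781/8) × (60000/1001) = 268357500/1001 ≈ 268089.411 → 268089.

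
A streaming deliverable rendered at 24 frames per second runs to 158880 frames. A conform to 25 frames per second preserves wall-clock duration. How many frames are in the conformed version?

Target frames = source frames × (target rate / source rate) = 158880 × (25)/(24) = 158880 × 25/24 = 165500.

165500 frames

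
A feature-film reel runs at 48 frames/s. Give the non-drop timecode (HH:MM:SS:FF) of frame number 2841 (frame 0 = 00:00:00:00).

00:00:59:09

2841 ÷ 48 = 59 full seconds, remainder 9 frames.
59 s = 0 h 0 min 59 s.
Timecode: 00:00:59:09.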